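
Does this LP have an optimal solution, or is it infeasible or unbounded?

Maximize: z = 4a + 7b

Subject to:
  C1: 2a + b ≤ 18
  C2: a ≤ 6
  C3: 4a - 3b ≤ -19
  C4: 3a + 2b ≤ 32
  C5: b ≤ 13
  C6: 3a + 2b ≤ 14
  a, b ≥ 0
The point (0, 7) satisfies every constraint, so the LP is feasible; the constraints give a ≤ 6 and b ≤ 13, which with a, b ≥ 0 keep the feasible region inside a bounded box. A feasible, bounded LP attains a finite optimum at a vertex.

Evaluating z = 4a + 7b at each vertex:
  (0, 6.333): z = 44.33
  (0.2353, 6.647): z = 47.47
  (0, 7): z = 49

Feasible with finite optimum z* = 49 at (0, 7).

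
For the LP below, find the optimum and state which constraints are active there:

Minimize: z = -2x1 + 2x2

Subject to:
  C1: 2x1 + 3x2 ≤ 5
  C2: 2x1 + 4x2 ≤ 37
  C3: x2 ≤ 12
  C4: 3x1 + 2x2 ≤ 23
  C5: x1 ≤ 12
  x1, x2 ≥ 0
Optimal: x1 = 2.5, x2 = 0
Binding: C1, x2 ≥ 0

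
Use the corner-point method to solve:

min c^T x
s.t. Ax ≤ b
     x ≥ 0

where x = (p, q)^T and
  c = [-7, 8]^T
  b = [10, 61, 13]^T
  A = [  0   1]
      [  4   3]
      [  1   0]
p = 13, q = 0, z = -91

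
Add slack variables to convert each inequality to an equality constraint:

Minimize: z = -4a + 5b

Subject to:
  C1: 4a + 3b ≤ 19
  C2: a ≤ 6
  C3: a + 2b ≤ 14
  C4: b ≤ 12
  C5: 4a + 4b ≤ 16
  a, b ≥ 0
min z = -4a + 5b

s.t.
  4a + 3b + s1 = 19
  a + s2 = 6
  a + 2b + s3 = 14
  b + s4 = 12
  4a + 4b + s5 = 16
  a, b, s1, s2, s3, s4, s5 ≥ 0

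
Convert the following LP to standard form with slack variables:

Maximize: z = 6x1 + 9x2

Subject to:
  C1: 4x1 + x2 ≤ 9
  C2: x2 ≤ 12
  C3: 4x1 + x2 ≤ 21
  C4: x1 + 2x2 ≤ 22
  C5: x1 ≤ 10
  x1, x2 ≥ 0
max z = 6x1 + 9x2

s.t.
  4x1 + x2 + s1 = 9
  x2 + s2 = 12
  4x1 + x2 + s3 = 21
  x1 + 2x2 + s4 = 22
  x1 + s5 = 10
  x1, x2, s1, s2, s3, s4, s5 ≥ 0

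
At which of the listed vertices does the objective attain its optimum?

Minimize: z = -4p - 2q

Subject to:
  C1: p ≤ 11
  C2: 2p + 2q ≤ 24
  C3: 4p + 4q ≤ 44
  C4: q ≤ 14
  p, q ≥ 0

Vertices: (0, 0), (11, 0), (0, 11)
Evaluating z = -4p - 2q at each vertex:
  (0, 0): z = 0
  (11, 0): z = -44
  (0, 11): z = -22

The smallest value is z = -44, attained at (11, 0).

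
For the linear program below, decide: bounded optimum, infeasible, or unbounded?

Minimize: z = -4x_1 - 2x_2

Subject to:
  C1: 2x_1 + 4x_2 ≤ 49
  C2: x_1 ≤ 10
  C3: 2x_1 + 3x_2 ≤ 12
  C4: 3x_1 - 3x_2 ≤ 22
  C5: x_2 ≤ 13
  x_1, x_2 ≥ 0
The point (6, 0) satisfies every constraint, so the LP is feasible; the constraints give x_1 ≤ 10 and x_2 ≤ 13, which with x_1, x_2 ≥ 0 keep the feasible region inside a bounded box. A feasible, bounded LP attains a finite optimum at a vertex.

Feasible with finite optimum z* = -24 at (6, 0).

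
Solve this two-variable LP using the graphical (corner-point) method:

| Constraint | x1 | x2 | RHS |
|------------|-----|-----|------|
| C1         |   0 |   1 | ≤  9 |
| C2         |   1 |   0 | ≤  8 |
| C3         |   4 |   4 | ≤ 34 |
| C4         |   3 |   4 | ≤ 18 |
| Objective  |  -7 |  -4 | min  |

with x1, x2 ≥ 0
x1 = 6, x2 = 0, z = -42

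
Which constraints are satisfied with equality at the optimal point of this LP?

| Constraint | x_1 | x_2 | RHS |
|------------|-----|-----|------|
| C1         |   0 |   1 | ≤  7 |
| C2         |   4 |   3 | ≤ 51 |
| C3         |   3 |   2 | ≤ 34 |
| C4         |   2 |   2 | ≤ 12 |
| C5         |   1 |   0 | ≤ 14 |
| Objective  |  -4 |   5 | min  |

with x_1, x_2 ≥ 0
Optimal: x_1 = 6, x_2 = 0
Binding: C4, x_2 ≥ 0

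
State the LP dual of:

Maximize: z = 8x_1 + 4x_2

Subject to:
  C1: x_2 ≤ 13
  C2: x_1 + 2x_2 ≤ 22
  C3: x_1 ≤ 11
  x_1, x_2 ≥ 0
Minimize: z = 13y1 + 22y2 + 11y3

Subject to:
  C1: -y2 - y3 ≤ -8
  C2: -y1 - 2y2 ≤ -4
  y1, y2, y3 ≥ 0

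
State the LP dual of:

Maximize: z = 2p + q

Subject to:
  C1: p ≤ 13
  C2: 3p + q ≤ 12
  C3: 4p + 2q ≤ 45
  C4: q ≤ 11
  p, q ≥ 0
Minimize: z = 13y1 + 12y2 + 45y3 + 11y4

Subject to:
  C1: -y1 - 3y2 - 4y3 ≤ -2
  C2: -y2 - 2y3 - y4 ≤ -1
  y1, y2, y3, y4 ≥ 0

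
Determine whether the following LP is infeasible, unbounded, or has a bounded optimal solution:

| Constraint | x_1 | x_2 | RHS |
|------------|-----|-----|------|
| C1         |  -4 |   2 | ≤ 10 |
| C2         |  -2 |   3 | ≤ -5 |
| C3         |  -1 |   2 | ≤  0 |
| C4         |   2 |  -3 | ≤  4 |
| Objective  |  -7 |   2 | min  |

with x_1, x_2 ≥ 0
C4 requires 2x_1 - 3x_2 ≤ 4, while C2 (-2x_1 + 3x_2 ≤ -5) is equivalent to 2x_1 - 3x_2 ≥ 5. Together they would need 5 ≤ 2x_1 - 3x_2 ≤ 4, which is impossible since 5 > 4. No point satisfies all constraints.

Infeasible: no point satisfies all constraints simultaneously.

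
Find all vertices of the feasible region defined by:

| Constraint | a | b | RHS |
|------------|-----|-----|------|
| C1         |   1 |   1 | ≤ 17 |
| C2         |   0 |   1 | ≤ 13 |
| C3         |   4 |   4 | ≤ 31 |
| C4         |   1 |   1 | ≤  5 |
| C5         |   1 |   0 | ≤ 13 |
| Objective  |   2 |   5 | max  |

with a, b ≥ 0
Each vertex is the intersection of two constraint boundaries that also satisfies all remaining constraints:
  a = 0 and b = 0 → (0, 0)
  a + b = 5 and b = 0 → (5, 0)
  a + b = 5 and a = 0 → (0, 5)

Vertices: (0, 0), (5, 0), (0, 5)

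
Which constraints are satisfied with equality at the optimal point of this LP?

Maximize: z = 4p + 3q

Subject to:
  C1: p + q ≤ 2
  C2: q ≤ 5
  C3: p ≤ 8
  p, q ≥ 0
Optimal: p = 2, q = 0
Binding: C1, q ≥ 0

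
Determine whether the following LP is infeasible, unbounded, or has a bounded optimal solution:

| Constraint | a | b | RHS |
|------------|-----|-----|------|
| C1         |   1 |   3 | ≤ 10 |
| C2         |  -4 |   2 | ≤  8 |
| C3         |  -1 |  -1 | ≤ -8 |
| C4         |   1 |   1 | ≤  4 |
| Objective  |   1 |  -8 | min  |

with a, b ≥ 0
C4 requires a + b ≤ 4, while C3 (-a - b ≤ -8) is equivalent to a + b ≥ 8. Together they would need 8 ≤ a + b ≤ 4, which is impossible since 8 > 4. No point satisfies all constraints.

Infeasible — the constraint set is empty.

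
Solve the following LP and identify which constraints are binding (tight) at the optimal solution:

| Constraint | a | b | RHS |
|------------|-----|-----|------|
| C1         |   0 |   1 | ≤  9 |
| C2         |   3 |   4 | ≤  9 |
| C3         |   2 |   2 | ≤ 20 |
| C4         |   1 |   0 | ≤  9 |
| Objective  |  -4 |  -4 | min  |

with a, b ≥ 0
Optimal: a = 3, b = 0
Slack at optimum:
  C1: slack = 9
  C2: slack = 0 (binding)
  C3: slack = 14
  C4: slack = 6
  a ≥ 0: a = 3
  b ≥ 0: b = 0 (binding)
Binding constraints: C2, b ≥ 0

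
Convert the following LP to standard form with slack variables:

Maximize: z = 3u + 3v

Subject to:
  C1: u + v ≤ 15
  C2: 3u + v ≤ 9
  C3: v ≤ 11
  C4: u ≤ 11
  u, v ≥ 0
max z = 3u + 3v

s.t.
  u + v + s1 = 15
  3u + v + s2 = 9
  v + s3 = 11
  u + s4 = 11
  u, v, s1, s2, s3, s4 ≥ 0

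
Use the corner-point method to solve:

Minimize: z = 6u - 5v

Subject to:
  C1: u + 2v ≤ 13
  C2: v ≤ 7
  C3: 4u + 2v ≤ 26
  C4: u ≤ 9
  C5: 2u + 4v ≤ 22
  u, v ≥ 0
Each vertex is the intersection of two constraint boundaries that also satisfies all remaining constraints:
  u = 0 and v = 0 → (0, 0)
  4u + 2v = 26 and v = 0 → (6.5, 0)
  4u + 2v = 26 and 2u + 4v = 22 → (5, 3)
  2u + 4v = 22 and u = 0 → (0, 5.5)

Evaluating z = 6u - 5v at each vertex:
  (0, 0): z = 0
  (6.5, 0): z = 39
  (5, 3): z = 15
  (0, 5.5): z = -27.5

The minimum is at (0, 5.5) with z = -27.5.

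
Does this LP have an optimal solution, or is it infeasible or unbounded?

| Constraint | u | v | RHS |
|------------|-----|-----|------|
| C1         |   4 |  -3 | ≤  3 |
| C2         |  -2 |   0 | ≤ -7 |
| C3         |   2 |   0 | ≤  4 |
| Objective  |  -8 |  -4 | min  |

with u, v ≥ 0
C3 requires 2u ≤ 4, while C2 (-2u ≤ -7) is equivalent to 2u ≥ 7. Together they would need 7 ≤ 2u ≤ 4, which is impossible since 7 > 4. No point satisfies all constraints.

Infeasible — the constraint set is empty.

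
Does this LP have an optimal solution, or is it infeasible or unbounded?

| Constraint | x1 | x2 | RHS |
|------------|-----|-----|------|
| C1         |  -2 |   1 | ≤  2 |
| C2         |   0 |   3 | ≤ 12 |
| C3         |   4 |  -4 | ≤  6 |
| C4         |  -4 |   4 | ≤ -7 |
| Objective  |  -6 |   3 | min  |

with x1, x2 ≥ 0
C3 requires 4x1 - 4x2 ≤ 6, while C4 (-4x1 + 4x2 ≤ -7) is equivalent to 4x1 - 4x2 ≥ 7. Together they would need 7 ≤ 4x1 - 4x2 ≤ 6, which is impossible since 7 > 6. No point satisfies all constraints.

Infeasible — the constraint set is empty.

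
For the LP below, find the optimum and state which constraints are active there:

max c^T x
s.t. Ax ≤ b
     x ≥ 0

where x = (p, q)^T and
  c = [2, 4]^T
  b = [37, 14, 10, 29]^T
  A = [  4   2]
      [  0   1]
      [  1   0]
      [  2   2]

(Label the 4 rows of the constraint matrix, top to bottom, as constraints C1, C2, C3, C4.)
Optimal: p = 0.5, q = 14
Slack at optimum:
  C1: slack = 7
  C2: slack = 0 (binding)
  C3: slack = 9.5
  C4: slack = 0 (binding)
  p ≥ 0: p = 0.5
  q ≥ 0: q = 14
Binding constraints: C2, C4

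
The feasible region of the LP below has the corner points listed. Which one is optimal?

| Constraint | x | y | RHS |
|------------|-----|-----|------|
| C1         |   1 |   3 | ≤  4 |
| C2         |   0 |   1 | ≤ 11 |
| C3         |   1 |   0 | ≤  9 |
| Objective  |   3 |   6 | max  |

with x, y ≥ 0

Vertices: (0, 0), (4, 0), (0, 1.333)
(4, 0) with z = 12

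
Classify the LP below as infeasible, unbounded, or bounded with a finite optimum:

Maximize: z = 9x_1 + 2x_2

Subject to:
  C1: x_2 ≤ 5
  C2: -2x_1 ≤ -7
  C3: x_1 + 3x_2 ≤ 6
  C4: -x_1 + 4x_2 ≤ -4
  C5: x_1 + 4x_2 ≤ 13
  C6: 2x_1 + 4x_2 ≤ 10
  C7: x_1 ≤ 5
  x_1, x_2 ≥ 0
The point (5, 0) satisfies every constraint, so the LP is feasible; the constraints give x_1 ≤ 5 and x_2 ≤ 5, which with x_1, x_2 ≥ 0 keep the feasible region inside a bounded box. A feasible, bounded LP attains a finite optimum at a vertex.

Evaluating z = 9x_1 + 2x_2 at each vertex:
  (4, 0): z = 36
  (5, 0): z = 45
  (4.667, 0.1667): z = 42.33

Feasible with finite optimum z* = 45 at (5, 0).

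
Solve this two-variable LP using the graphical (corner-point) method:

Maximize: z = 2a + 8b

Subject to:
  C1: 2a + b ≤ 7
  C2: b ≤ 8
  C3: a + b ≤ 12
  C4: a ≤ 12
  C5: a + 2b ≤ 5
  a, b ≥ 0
a = 0, b = 2.5, z = 20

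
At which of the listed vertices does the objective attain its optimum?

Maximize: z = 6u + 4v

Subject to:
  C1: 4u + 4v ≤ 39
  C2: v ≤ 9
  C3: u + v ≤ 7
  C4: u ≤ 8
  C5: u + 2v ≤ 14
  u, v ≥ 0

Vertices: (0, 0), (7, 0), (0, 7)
Evaluating z = 6u + 4v at each vertex:
  (0, 0): z = 0
  (7, 0): z = 42
  (0, 7): z = 28

The largest value is z = 42, attained at (7, 0).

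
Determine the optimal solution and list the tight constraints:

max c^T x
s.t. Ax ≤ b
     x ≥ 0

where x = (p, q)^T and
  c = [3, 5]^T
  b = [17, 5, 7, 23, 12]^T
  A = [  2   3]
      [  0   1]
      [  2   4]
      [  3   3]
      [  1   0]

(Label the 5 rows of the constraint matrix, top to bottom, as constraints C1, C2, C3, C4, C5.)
Optimal: p = 3.5, q = 0
Slack at optimum:
  C1: slack = 10
  C2: slack = 5
  C3: slack = 0 (binding)
  C4: slack = 12.5
  C5: slack = 8.5
  p ≥ 0: p = 3.5
  q ≥ 0: q = 0 (binding)
Binding constraints: C3, q ≥ 0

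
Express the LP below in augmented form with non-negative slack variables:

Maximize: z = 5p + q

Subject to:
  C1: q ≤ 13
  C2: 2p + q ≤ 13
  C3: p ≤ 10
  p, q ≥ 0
max z = 5p + q

s.t.
  q + s1 = 13
  2p + q + s2 = 13
  p + s3 = 10
  p, q, s1, s2, s3 ≥ 0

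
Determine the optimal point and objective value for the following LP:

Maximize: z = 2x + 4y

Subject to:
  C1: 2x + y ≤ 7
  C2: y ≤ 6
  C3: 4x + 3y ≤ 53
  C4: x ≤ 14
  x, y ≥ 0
Each vertex is the intersection of two constraint boundaries that also satisfies all remaining constraints:
  x = 0 and y = 0 → (0, 0)
  2x + y = 7 and y = 0 → (3.5, 0)
  2x + y = 7 and y = 6 → (0.5, 6)
  y = 6 and x = 0 → (0, 6)

Evaluating z = 2x + 4y at each vertex:
  (0, 0): z = 0
  (3.5, 0): z = 7
  (0.5, 6): z = 25
  (0, 6): z = 24

The maximum is at (0.5, 6) with z = 25.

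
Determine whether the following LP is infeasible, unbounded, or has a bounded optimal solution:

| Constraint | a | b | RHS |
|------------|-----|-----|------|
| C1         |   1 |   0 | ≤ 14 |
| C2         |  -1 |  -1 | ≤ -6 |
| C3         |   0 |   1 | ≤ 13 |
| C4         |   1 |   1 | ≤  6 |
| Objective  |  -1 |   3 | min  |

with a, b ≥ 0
The point (6, 0) satisfies every constraint, so the LP is feasible; the constraints give a ≤ 14 and b ≤ 13, which with a, b ≥ 0 keep the feasible region inside a bounded box. A feasible, bounded LP attains a finite optimum at a vertex.

Evaluating z = -a + 3b at each vertex:
  (6, 0): z = -6
  (0, 6): z = 18

Feasible with finite optimum z* = -6 at (6, 0).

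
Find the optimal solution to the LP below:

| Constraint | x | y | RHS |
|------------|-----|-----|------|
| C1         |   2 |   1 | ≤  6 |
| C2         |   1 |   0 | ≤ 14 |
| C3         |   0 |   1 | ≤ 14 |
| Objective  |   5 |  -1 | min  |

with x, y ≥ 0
Each vertex is the intersection of two constraint boundaries that also satisfies all remaining constraints:
  x = 0 and y = 0 → (0, 0)
  2x + y = 6 and y = 0 → (3, 0)
  2x + y = 6 and x = 0 → (0, 6)

Evaluating z = 5x - y at each vertex:
  (0, 0): z = 0
  (3, 0): z = 15
  (0, 6): z = -6

The minimum is at (0, 6) with z = -6.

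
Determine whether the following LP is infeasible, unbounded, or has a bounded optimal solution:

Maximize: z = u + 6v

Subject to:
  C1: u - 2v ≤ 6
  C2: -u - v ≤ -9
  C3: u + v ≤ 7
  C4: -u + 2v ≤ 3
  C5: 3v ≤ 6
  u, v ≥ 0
C3 requires u + v ≤ 7, while C2 (-u - v ≤ -9) is equivalent to u + v ≥ 9. Together they would need 9 ≤ u + v ≤ 7, which is impossible since 9 > 7. No point satisfies all constraints.

The feasible region is empty; the LP is infeasible.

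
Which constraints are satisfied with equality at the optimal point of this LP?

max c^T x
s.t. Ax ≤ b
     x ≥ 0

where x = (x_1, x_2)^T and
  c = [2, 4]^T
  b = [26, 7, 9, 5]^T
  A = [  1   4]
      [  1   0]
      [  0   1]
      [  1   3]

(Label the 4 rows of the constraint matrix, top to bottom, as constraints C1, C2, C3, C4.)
Optimal: x_1 = 5, x_2 = 0
Binding: C4, x_2 ≥ 0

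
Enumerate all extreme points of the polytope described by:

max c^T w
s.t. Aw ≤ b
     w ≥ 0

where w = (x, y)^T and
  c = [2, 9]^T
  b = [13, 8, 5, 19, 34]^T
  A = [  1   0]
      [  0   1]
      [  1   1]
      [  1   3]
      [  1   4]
Each vertex is the intersection of two constraint boundaries that also satisfies all remaining constraints:
  x = 0 and y = 0 → (0, 0)
  x + y = 5 and y = 0 → (5, 0)
  x + y = 5 and x = 0 → (0, 5)

Vertices: (0, 0), (5, 0), (0, 5)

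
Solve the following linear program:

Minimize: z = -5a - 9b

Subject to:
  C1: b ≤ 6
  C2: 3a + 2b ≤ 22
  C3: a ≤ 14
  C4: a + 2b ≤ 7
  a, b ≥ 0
Each vertex is the intersection of two constraint boundaries that also satisfies all remaining constraints:
  a = 0 and b = 0 → (0, 0)
  a + 2b = 7 and b = 0 → (7, 0)
  a + 2b = 7 and a = 0 → (0, 3.5)

Evaluating z = -5a - 9b at each vertex:
  (0, 0): z = 0
  (7, 0): z = -35
  (0, 3.5): z = -31.5

The minimum is at (7, 0) with z = -35.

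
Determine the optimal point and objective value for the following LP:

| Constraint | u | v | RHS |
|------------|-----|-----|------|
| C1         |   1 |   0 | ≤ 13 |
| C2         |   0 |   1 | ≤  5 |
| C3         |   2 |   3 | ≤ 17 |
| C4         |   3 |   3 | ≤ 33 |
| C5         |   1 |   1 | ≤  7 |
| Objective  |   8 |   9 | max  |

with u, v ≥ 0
u = 4, v = 3, z = 59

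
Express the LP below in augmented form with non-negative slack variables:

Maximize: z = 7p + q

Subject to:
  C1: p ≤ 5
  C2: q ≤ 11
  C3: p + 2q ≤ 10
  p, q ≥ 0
max z = 7p + q

s.t.
  p + s1 = 5
  q + s2 = 11
  p + 2q + s3 = 10
  p, q, s1, s2, s3 ≥ 0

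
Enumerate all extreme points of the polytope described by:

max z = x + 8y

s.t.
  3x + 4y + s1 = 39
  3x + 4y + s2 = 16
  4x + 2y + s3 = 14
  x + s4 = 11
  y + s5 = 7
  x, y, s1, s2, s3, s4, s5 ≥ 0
Each vertex is the intersection of two constraint boundaries that also satisfies all remaining constraints:
  x = 0 and y = 0 → (0, 0)
  4x + 2y = 14 and y = 0 → (3.5, 0)
  3x + 4y = 16 and 4x + 2y = 14 → (2.4, 2.2)
  3x + 4y = 16 and x = 0 → (0, 4)

Vertices: (0, 0), (3.5, 0), (2.4, 2.2), (0, 4)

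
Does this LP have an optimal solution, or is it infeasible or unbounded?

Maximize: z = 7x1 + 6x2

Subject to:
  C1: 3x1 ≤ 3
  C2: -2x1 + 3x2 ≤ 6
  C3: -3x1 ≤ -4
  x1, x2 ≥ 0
C1 requires 3x1 ≤ 3, while C3 (-3x1 ≤ -4) is equivalent to 3x1 ≥ 4. Together they would need 4 ≤ 3x1 ≤ 3, which is impossible since 4 > 3. No point satisfies all constraints.

The feasible region is empty; the LP is infeasible.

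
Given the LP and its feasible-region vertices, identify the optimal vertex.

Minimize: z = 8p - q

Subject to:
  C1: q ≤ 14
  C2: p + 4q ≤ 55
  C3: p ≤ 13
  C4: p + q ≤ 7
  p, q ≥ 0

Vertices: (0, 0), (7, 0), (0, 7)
Evaluating z = 8p - q at each vertex:
  (0, 0): z = 0
  (7, 0): z = 56
  (0, 7): z = -7

The smallest value is z = -7, attained at (0, 7).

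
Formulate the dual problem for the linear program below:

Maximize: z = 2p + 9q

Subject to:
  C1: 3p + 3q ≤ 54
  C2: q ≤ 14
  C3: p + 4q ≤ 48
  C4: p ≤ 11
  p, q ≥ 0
Minimize: z = 54y1 + 14y2 + 48y3 + 11y4

Subject to:
  C1: -3y1 - y3 - y4 ≤ -2
  C2: -3y1 - y2 - 4y3 ≤ -9
  y1, y2, y3, y4 ≥ 0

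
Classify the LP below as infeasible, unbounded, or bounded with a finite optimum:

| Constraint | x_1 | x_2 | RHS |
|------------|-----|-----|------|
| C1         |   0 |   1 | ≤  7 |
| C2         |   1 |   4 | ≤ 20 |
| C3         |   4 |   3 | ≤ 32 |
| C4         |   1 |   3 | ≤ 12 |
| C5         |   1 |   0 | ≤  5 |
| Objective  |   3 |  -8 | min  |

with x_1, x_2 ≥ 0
The point (0, 4) satisfies every constraint, so the LP is feasible; the constraints give x_1 ≤ 5 and x_2 ≤ 7, which with x_1, x_2 ≥ 0 keep the feasible region inside a bounded box. A feasible, bounded LP attains a finite optimum at a vertex.

Evaluating z = 3x_1 - 8x_2 at each vertex:
  (0, 0): z = 0
  (5, 0): z = 15
  (5, 2.333): z = -3.667
  (0, 4): z = -32

Feasible with finite optimum z* = -32 at (0, 4).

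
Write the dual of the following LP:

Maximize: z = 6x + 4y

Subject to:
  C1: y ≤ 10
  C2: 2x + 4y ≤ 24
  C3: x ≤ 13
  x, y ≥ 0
Minimize: z = 10y1 + 24y2 + 13y3

Subject to:
  C1: -2y2 - y3 ≤ -6
  C2: -y1 - 4y2 ≤ -4
  y1, y2, y3 ≥ 0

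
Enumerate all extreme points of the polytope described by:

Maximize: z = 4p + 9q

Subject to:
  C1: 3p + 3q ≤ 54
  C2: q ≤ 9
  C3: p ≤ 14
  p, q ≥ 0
Each vertex is the intersection of two constraint boundaries that also satisfies all remaining constraints:
  p = 0 and q = 0 → (0, 0)
  p = 14 and q = 0 → (14, 0)
  3p + 3q = 54 and p = 14 → (14, 4)
  3p + 3q = 54 and q = 9 → (9, 9)
  q = 9 and p = 0 → (0, 9)

Vertices: (0, 0), (14, 0), (14, 4), (9, 9), (0, 9)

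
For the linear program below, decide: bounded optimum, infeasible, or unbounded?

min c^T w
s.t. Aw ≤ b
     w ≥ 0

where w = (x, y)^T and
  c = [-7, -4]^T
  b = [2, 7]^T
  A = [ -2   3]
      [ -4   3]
Feasible point: (0, 0) satisfies every constraint, so the LP is feasible.
Direction d = (1, 0): for each constraint row a, a·d ≤ 0 —
  (-2)(1) + (3)(0) = -2 ≤ 0
  (-4)(1) + (3)(0) = -4 ≤ 0
and d ≥ 0, so (0, 0) + t·d stays feasible for every t ≥ 0. Along this ray z = -7x - 4y changes by -7 per unit t, so z → −∞.

The LP is unbounded; z can be made arbitrarily small.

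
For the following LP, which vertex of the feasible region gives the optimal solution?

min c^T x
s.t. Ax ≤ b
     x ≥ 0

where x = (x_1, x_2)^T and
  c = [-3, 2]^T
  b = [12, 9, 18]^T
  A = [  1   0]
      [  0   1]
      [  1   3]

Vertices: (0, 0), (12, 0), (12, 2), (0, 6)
Evaluating z = -3x_1 + 2x_2 at each vertex:
  (0, 0): z = 0
  (12, 0): z = -36
  (12, 2): z = -32
  (0, 6): z = 12

The smallest value is z = -36, attained at (12, 0).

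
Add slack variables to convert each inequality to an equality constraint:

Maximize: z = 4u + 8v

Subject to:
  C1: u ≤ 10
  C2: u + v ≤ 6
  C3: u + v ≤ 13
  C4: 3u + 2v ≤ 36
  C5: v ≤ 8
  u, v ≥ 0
max z = 4u + 8v

s.t.
  u + s1 = 10
  u + v + s2 = 6
  u + v + s3 = 13
  3u + 2v + s4 = 36
  v + s5 = 8
  u, v, s1, s2, s3, s4, s5 ≥ 0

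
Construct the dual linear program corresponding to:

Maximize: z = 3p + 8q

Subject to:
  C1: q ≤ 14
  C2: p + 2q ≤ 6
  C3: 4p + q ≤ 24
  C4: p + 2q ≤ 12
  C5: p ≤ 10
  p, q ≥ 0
Minimize: z = 14y1 + 6y2 + 24y3 + 12y4 + 10y5

Subject to:
  C1: -y2 - 4y3 - y4 - y5 ≤ -3
  C2: -y1 - 2y2 - y3 - 2y4 ≤ -8
  y1, y2, y3, y4, y5 ≥ 0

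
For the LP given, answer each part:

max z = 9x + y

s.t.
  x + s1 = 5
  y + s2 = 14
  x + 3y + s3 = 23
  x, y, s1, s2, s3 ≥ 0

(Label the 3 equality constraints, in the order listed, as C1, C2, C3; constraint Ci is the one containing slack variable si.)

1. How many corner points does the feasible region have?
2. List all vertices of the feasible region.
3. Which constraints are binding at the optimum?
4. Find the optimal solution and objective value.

1. 4
2. (0, 0), (5, 0), (5, 6), (0, 7.667)
3. C1, C3
4. x = 5, y = 6, z = 51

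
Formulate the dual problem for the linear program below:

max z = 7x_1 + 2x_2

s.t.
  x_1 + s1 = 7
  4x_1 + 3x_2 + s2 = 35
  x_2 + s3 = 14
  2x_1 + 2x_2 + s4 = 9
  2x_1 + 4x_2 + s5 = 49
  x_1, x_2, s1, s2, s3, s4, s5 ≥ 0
Minimize: z = 7y1 + 35y2 + 14y3 + 9y4 + 49y5

Subject to:
  C1: -y1 - 4y2 - 2y4 - 2y5 ≤ -7
  C2: -3y2 - y3 - 2y4 - 4y5 ≤ -2
  y1, y2, y3, y4, y5 ≥ 0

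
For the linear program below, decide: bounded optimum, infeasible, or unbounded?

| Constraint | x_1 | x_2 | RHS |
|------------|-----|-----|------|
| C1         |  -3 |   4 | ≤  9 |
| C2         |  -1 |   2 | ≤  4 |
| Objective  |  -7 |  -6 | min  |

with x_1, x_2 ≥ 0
Feasible point: (0, 0) satisfies every constraint, so the LP is feasible.
Direction d = (1, 0): for each constraint row a, a·d ≤ 0 —
  (-3)(1) + (4)(0) = -3 ≤ 0
  (-1)(1) + (2)(0) = -1 ≤ 0
and d ≥ 0, so (0, 0) + t·d stays feasible for every t ≥ 0. Along this ray z = -7x_1 - 6x_2 changes by -7 per unit t, so z → −∞.

Unbounded: there is a feasible ray along which z → −∞.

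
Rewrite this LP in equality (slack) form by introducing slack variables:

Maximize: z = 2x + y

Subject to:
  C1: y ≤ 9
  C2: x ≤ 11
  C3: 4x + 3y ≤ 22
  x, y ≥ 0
max z = 2x + y

s.t.
  y + s1 = 9
  x + s2 = 11
  4x + 3y + s3 = 22
  x, y, s1, s2, s3 ≥ 0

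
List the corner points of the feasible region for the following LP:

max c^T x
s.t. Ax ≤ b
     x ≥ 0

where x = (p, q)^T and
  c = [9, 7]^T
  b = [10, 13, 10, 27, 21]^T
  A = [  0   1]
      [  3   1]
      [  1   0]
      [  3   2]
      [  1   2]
Each vertex is the intersection of two constraint boundaries that also satisfies all remaining constraints:
  p = 0 and q = 0 → (0, 0)
  3p + q = 13 and q = 0 → (4.333, 0)
  q = 10 and 3p + q = 13 → (1, 10)
  q = 10 and p = 0 → (0, 10)

Vertices: (0, 0), (4.333, 0), (1, 10), (0, 10)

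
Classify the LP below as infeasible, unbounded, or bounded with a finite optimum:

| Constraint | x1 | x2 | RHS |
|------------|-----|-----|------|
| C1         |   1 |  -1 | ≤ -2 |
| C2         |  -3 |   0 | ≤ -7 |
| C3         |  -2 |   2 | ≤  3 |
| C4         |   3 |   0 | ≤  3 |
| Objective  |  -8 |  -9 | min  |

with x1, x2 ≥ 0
C4 requires 3x1 ≤ 3, while C2 (-3x1 ≤ -7) is equivalent to 3x1 ≥ 7. Together they would need 7 ≤ 3x1 ≤ 3, which is impossible since 7 > 3. No point satisfies all constraints.

Infeasible — the constraint set is empty.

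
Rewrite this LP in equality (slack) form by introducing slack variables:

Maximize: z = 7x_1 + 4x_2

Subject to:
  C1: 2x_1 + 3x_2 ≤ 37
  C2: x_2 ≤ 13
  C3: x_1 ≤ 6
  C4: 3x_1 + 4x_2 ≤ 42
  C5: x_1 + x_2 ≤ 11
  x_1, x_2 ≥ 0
max z = 7x_1 + 4x_2

s.t.
  2x_1 + 3x_2 + s1 = 37
  x_2 + s2 = 13
  x_1 + s3 = 6
  3x_1 + 4x_2 + s4 = 42
  x_1 + x_2 + s5 = 11
  x_1, x_2, s1, s2, s3, s4, s5 ≥ 0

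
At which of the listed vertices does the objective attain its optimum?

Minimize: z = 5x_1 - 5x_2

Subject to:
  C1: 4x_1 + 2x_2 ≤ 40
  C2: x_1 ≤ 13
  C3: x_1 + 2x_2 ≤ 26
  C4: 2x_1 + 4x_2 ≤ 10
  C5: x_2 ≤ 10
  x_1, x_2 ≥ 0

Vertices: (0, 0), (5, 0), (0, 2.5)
Evaluating z = 5x_1 - 5x_2 at each vertex:
  (0, 0): z = 0
  (5, 0): z = 25
  (0, 2.5): z = -12.5

The smallest value is z = -12.5, attained at (0, 2.5).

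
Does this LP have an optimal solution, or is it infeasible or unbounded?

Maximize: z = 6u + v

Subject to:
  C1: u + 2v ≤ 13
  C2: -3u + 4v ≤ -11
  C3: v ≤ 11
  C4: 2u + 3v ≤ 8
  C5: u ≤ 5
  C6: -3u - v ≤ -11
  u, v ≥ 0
The point (4, 0) satisfies every constraint, so the LP is feasible; the constraints give u ≤ 5 and v ≤ 11, which with u, v ≥ 0 keep the feasible region inside a bounded box. A feasible, bounded LP attains a finite optimum at a vertex.

Feasible with finite optimum z* = 24 at (4, 0).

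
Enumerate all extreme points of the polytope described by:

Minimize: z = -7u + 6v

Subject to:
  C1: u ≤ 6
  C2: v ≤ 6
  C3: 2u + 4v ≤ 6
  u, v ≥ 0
Each vertex is the intersection of two constraint boundaries that also satisfies all remaining constraints:
  u = 0 and v = 0 → (0, 0)
  2u + 4v = 6 and v = 0 → (3, 0)
  2u + 4v = 6 and u = 0 → (0, 1.5)

Vertices: (0, 0), (3, 0), (0, 1.5)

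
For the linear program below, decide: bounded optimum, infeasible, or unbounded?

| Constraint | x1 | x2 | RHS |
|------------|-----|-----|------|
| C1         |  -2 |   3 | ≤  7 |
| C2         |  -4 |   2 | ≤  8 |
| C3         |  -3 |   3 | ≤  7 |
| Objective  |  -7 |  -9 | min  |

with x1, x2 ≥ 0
Feasible point: (0, 0) satisfies every constraint, so the LP is feasible.
Direction d = (1, 0): for each constraint row a, a·d ≤ 0 —
  (-2)(1) + (3)(0) = -2 ≤ 0
  (-4)(1) + (2)(0) = -4 ≤ 0
  (-3)(1) + (3)(0) = -3 ≤ 0
and d ≥ 0, so (0, 0) + t·d stays feasible for every t ≥ 0. Along this ray z = -7x1 - 9x2 changes by -7 per unit t, so z → −∞.

Unbounded — the objective can decrease without bound over the feasible region.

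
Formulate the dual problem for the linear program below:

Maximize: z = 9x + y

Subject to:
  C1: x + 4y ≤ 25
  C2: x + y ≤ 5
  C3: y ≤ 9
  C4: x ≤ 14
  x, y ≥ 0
Minimize: z = 25y1 + 5y2 + 9y3 + 14y4

Subject to:
  C1: -y1 - y2 - y4 ≤ -9
  C2: -4y1 - y2 - y3 ≤ -1
  y1, y2, y3, y4 ≥ 0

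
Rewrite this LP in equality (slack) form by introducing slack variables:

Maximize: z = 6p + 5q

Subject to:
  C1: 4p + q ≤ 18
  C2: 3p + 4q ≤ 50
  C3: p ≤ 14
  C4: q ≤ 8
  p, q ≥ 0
max z = 6p + 5q

s.t.
  4p + q + s1 = 18
  3p + 4q + s2 = 50
  p + s3 = 14
  q + s4 = 8
  p, q, s1, s2, s3, s4 ≥ 0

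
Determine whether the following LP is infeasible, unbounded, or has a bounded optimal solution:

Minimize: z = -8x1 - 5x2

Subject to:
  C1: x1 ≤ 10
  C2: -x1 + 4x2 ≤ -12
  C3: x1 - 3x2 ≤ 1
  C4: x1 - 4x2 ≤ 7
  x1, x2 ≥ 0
C4 requires x1 - 4x2 ≤ 7, while C2 (-x1 + 4x2 ≤ -12) is equivalent to x1 - 4x2 ≥ 12. Together they would need 12 ≤ x1 - 4x2 ≤ 7, which is impossible since 12 > 7. No point satisfies all constraints.

Infeasible — the constraint set is empty.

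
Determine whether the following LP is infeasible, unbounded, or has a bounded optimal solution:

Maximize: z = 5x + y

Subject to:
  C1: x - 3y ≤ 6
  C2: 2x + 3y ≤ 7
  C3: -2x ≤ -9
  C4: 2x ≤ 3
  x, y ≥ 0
C4 requires 2x ≤ 3, while C3 (-2x ≤ -9) is equivalent to 2x ≥ 9. Together they would need 9 ≤ 2x ≤ 3, which is impossible since 9 > 3. No point satisfies all constraints.

The feasible region is empty; the LP is infeasible.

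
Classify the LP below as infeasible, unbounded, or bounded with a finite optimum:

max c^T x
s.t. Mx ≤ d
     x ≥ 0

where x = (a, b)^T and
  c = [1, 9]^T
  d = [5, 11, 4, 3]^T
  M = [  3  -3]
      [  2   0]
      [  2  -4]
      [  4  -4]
Feasible point: (0, 0) satisfies every constraint, so the LP is feasible.
Direction d = (0, 1): for each constraint row a, a·d ≤ 0 —
  (3)(0) + (-3)(1) = -3 ≤ 0
  (2)(0) + (0)(1) = 0 ≤ 0
  (2)(0) + (-4)(1) = -4 ≤ 0
  (4)(0) + (-4)(1) = -4 ≤ 0
and d ≥ 0, so (0, 0) + t·d stays feasible for every t ≥ 0. Along this ray z = a + 9b changes by 9 per unit t, so z → +∞.

The LP is unbounded; z can be made arbitrarily large.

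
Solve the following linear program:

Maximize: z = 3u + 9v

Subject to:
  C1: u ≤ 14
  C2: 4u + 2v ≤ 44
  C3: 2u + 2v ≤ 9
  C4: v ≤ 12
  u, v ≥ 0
Each vertex is the intersection of two constraint boundaries that also satisfies all remaining constraints:
  u = 0 and v = 0 → (0, 0)
  2u + 2v = 9 and v = 0 → (4.5, 0)
  2u + 2v = 9 and u = 0 → (0, 4.5)

Evaluating z = 3u + 9v at each vertex:
  (0, 0): z = 0
  (4.5, 0): z = 13.5
  (0, 4.5): z = 40.5

The maximum is at (0, 4.5) with z = 40.5.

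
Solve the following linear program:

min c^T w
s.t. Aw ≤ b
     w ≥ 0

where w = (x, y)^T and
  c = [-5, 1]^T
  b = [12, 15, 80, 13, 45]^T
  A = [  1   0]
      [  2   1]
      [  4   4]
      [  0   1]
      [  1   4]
Each vertex is the intersection of two constraint boundaries that also satisfies all remaining constraints:
  x = 0 and y = 0 → (0, 0)
  2x + y = 15 and y = 0 → (7.5, 0)
  2x + y = 15 and x + 4y = 45 → (2.143, 10.71)
  x + 4y = 45 and x = 0 → (0, 11.25)

Evaluating z = -5x + y at each vertex:
  (0, 0): z = 0
  (7.5, 0): z = -37.5
  (2.143, 10.71): z = 1e-06
  (0, 11.25): z = 11.25

The minimum is at (7.5, 0) with z = -37.5.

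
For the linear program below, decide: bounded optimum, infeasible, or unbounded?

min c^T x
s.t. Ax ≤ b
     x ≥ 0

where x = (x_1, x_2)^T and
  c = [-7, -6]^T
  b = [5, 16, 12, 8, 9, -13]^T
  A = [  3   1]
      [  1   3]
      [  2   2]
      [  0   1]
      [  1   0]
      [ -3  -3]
The point (0, 5) satisfies every constraint, so the LP is feasible; the constraints give x_1 ≤ 9 and x_2 ≤ 8, which with x_1, x_2 ≥ 0 keep the feasible region inside a bounded box. A feasible, bounded LP attains a finite optimum at a vertex.

Evaluating z = -7x_1 - 6x_2 at each vertex:
  (0, 4.333): z = -26
  (0.3333, 4): z = -26.33
  (0, 5): z = -30

Feasible with finite optimum z* = -30 at (0, 5).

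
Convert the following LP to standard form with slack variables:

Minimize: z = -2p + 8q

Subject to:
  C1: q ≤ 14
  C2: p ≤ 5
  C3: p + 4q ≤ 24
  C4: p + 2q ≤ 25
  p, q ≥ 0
min z = -2p + 8q

s.t.
  q + s1 = 14
  p + s2 = 5
  p + 4q + s3 = 24
  p + 2q + s4 = 25
  p, q, s1, s2, s3, s4 ≥ 0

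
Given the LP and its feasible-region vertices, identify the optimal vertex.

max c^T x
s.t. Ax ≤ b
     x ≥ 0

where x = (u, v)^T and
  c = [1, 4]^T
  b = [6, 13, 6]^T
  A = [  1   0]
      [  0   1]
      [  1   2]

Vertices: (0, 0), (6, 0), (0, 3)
Evaluating z = u + 4v at each vertex:
  (0, 0): z = 0
  (6, 0): z = 6
  (0, 3): z = 12

The largest value is z = 12, attained at (0, 3).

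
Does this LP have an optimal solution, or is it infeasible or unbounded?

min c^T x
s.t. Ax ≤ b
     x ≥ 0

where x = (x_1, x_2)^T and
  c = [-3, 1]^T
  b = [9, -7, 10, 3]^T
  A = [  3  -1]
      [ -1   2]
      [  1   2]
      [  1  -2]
One constraint requires x_1 - 2x_2 ≤ 3, while the constraint -x_1 + 2x_2 ≤ -7 is equivalent to x_1 - 2x_2 ≥ 7. Together they would need 7 ≤ x_1 - 2x_2 ≤ 3, which is impossible since 7 > 3. No point satisfies all constraints.

The feasible region is empty; the LP is infeasible.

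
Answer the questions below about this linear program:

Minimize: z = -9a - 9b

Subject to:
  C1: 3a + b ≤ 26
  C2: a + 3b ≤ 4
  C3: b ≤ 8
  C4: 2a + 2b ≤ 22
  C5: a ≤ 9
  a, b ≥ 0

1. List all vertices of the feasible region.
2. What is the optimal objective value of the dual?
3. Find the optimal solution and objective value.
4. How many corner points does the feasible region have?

1. (0, 0), (4, 0), (0, 1.333)
2. -36 (by strong duality, equal to the primal optimum)
3. a = 4, b = 0, z = -36
4. 3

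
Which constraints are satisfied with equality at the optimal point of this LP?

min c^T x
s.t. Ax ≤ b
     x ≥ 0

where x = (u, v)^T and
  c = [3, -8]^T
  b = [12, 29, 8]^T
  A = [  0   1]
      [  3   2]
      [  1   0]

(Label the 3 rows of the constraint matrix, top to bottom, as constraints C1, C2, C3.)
Optimal: u = 0, v = 12
Binding: C1, u ≥ 0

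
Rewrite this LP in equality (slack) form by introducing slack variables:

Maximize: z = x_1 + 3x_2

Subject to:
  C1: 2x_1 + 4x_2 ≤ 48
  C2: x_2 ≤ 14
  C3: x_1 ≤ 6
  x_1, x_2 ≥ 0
max z = x_1 + 3x_2

s.t.
  2x_1 + 4x_2 + s1 = 48
  x_2 + s2 = 14
  x_1 + s3 = 6
  x_1, x_2, s1, s2, s3 ≥ 0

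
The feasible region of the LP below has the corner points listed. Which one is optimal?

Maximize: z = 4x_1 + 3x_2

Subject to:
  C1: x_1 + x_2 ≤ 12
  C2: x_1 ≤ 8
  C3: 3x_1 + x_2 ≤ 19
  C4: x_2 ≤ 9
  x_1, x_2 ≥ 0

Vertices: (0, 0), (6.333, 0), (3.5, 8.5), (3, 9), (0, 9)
(3.5, 8.5) with z = 39.5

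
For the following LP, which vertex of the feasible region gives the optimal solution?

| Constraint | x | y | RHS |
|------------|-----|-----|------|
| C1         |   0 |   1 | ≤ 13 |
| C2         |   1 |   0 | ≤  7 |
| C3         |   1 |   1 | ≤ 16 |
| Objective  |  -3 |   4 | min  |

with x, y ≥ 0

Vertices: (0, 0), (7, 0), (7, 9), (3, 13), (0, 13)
Evaluating z = -3x + 4y at each vertex:
  (0, 0): z = 0
  (7, 0): z = -21
  (7, 9): z = 15
  (3, 13): z = 43
  (0, 13): z = 52

The smallest value is z = -21, attained at (7, 0).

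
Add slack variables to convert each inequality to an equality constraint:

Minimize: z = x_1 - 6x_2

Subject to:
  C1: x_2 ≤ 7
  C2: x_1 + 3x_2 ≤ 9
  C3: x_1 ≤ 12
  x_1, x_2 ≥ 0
min z = x_1 - 6x_2

s.t.
  x_2 + s1 = 7
  x_1 + 3x_2 + s2 = 9
  x_1 + s3 = 12
  x_1, x_2, s1, s2, s3 ≥ 0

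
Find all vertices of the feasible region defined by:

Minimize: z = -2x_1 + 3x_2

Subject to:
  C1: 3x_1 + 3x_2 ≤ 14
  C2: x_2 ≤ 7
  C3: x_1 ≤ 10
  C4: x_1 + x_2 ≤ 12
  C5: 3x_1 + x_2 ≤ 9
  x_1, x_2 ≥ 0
Each vertex is the intersection of two constraint boundaries that also satisfies all remaining constraints:
  x_1 = 0 and x_2 = 0 → (0, 0)
  3x_1 + x_2 = 9 and x_2 = 0 → (3, 0)
  3x_1 + 3x_2 = 14 and 3x_1 + x_2 = 9 → (2.167, 2.5)
  3x_1 + 3x_2 = 14 and x_1 = 0 → (0, 4.667)

Vertices: (0, 0), (3, 0), (2.167, 2.5), (0, 4.667)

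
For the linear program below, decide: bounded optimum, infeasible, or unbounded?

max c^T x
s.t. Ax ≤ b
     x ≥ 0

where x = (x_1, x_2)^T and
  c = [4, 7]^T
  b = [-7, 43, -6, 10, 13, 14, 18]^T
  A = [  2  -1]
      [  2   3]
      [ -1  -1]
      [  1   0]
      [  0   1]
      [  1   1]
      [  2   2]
The point (0, 9) satisfies every constraint, so the LP is feasible; the constraints give x_1 ≤ 10 and x_2 ≤ 13, which with x_1, x_2 ≥ 0 keep the feasible region inside a bounded box. A feasible, bounded LP attains a finite optimum at a vertex.

Evaluating z = 4x_1 + 7x_2 at each vertex:
  (0, 7): z = 49
  (0.6667, 8.333): z = 61
  (0, 9): z = 63

Feasible with finite optimum z* = 63 at (0, 9).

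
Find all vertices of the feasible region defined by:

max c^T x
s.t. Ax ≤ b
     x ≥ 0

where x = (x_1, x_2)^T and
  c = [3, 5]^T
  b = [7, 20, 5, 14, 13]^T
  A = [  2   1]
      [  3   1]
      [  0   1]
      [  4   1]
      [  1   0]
Each vertex is the intersection of two constraint boundaries that also satisfies all remaining constraints:
  x_1 = 0 and x_2 = 0 → (0, 0)
  2x_1 + x_2 = 7 and 4x_1 + x_2 = 14 → (3.5, 0)
  2x_1 + x_2 = 7 and x_2 = 5 → (1, 5)
  x_2 = 5 and x_1 = 0 → (0, 5)

Vertices: (0, 0), (3.5, 0), (1, 5), (0, 5)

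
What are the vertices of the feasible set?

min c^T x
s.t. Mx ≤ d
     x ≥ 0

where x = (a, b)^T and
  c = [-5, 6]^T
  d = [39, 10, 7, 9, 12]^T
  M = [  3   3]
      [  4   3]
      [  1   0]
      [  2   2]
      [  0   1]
Each vertex is the intersection of two constraint boundaries that also satisfies all remaining constraints:
  a = 0 and b = 0 → (0, 0)
  4a + 3b = 10 and b = 0 → (2.5, 0)
  4a + 3b = 10 and a = 0 → (0, 3.333)

Vertices: (0, 0), (2.5, 0), (0, 3.333)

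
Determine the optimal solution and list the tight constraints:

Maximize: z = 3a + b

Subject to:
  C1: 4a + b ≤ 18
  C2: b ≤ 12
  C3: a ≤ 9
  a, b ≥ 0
Optimal: a = 1.5, b = 12
Slack at optimum:
  C1: slack = 0 (binding)
  C2: slack = 0 (binding)
  C3: slack = 7.5
  a ≥ 0: a = 1.5
  b ≥ 0: b = 12
Binding constraints: C1, C2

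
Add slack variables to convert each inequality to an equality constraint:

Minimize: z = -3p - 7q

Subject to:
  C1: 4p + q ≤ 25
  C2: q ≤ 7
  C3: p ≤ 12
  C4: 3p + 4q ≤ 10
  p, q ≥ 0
min z = -3p - 7q

s.t.
  4p + q + s1 = 25
  q + s2 = 7
  p + s3 = 12
  3p + 4q + s4 = 10
  p, q, s1, s2, s3, s4 ≥ 0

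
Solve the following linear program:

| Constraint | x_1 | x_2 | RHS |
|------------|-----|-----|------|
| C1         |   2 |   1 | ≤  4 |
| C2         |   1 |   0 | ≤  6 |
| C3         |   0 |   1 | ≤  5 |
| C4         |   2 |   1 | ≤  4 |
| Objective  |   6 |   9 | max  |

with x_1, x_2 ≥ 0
Each vertex is the intersection of two constraint boundaries that also satisfies all remaining constraints:
  x_1 = 0 and x_2 = 0 → (0, 0)
  2x_1 + x_2 = 4 and x_2 = 0 → (2, 0)
  2x_1 + x_2 = 4 and x_1 = 0 → (0, 4)

Evaluating z = 6x_1 + 9x_2 at each vertex:
  (0, 0): z = 0
  (2, 0): z = 12
  (0, 4): z = 36

The maximum is at (0, 4) with z = 36.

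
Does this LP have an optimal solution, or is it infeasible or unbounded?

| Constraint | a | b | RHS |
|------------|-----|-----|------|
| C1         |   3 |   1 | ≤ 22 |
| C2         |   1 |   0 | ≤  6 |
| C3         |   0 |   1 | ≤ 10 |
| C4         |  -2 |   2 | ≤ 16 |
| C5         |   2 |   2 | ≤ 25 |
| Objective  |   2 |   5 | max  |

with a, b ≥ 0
The point (2.5, 10) satisfies every constraint, so the LP is feasible; the constraints give a ≤ 6 and b ≤ 10, which with a, b ≥ 0 keep the feasible region inside a bounded box. A feasible, bounded LP attains a finite optimum at a vertex.

Evaluating z = 2a + 5b at each vertex:
  (0, 0): z = 0
  (6, 0): z = 12
  (6, 4): z = 32
  (4.75, 7.75): z = 48.25
  (2.5, 10): z = 55
  (2, 10): z = 54
  (0, 8): z = 40

The LP has an optimal solution: (2.5, 10) with z = 55.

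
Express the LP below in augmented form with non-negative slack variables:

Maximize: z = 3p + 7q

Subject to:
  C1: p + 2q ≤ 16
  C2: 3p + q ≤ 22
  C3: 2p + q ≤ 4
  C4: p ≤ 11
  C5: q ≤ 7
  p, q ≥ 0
max z = 3p + 7q

s.t.
  p + 2q + s1 = 16
  3p + q + s2 = 22
  2p + q + s3 = 4
  p + s4 = 11
  q + s5 = 7
  p, q, s1, s2, s3, s4, s5 ≥ 0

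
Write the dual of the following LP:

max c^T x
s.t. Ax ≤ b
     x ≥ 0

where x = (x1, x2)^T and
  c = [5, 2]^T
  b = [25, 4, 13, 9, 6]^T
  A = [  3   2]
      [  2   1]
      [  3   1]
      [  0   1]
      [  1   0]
Minimize: z = 25y1 + 4y2 + 13y3 + 9y4 + 6y5

Subject to:
  C1: -3y1 - 2y2 - 3y3 - y5 ≤ -5
  C2: -2y1 - y2 - y3 - y4 ≤ -2
  y1, y2, y3, y4, y5 ≥ 0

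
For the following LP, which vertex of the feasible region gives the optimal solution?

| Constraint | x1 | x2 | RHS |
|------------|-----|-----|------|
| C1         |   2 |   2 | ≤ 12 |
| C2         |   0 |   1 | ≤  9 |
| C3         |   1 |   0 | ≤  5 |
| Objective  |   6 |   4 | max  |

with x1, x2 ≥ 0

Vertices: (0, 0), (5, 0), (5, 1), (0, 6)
Evaluating z = 6x1 + 4x2 at each vertex:
  (0, 0): z = 0
  (5, 0): z = 30
  (5, 1): z = 34
  (0, 6): z = 24

The largest value is z = 34, attained at (5, 1).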